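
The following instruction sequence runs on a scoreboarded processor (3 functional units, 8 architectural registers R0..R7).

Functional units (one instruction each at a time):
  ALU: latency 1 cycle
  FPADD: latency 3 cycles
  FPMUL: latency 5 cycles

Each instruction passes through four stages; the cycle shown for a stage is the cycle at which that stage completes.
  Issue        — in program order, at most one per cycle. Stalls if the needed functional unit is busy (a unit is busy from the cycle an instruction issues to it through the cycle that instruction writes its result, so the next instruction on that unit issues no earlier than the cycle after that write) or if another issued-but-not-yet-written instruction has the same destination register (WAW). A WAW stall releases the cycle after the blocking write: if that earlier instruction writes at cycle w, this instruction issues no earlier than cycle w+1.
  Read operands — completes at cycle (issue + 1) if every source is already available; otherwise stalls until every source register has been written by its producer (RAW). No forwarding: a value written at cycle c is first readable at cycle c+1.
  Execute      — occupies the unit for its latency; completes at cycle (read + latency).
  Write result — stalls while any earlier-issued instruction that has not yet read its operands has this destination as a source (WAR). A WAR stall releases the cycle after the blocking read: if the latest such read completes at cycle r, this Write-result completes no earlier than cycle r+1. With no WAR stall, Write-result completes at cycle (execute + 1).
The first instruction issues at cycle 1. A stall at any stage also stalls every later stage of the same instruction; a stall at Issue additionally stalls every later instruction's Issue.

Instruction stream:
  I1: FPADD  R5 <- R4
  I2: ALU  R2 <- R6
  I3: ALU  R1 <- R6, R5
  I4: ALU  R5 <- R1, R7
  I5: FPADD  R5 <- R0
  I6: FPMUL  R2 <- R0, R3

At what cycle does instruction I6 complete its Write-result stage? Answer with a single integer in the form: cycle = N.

I1  is:1  ro:2  ex:5  wr:6
I2  is:2  ro:3  ex:4  wr:5
I3  is:6  ro:7  ex:8  wr:9  — struct: ALU busy until I2 writes@5
I4  is:10  ro:11  ex:12  wr:13  — struct: ALU busy until I3 writes@9
I5  is:14  ro:15  ex:18  wr:19  — WAW R5: wait I4 write@13
I6  is:15  ro:16  ex:21  wr:22

cycle = 22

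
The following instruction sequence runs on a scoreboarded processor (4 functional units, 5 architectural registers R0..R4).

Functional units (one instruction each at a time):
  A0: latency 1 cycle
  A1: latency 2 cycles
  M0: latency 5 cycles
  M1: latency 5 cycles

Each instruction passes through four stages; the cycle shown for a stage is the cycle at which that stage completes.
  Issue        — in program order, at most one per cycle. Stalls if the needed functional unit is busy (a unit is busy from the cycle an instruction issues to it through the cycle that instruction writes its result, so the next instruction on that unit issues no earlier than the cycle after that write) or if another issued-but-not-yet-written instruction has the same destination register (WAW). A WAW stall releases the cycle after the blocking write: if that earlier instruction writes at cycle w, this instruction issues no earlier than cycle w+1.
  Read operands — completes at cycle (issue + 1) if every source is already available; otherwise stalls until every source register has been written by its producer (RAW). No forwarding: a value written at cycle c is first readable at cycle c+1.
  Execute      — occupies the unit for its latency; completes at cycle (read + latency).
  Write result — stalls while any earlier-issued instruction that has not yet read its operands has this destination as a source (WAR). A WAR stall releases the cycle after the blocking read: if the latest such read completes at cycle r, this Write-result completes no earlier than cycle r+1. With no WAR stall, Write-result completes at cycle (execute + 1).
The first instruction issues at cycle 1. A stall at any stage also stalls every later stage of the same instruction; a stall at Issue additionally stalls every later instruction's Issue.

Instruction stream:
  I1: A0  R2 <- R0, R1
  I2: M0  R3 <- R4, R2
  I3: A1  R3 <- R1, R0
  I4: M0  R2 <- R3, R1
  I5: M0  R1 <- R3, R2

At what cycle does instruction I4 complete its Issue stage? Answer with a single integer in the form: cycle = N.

t=1  issue I1 (A0)
t=2  I1 read-ops, issue I2 (M0)
t=3  I1 finished on A0
t=4  I1→R2
t=5  I2 read-ops
t=10  I2 finished on M0
t=11  I2→R3
t=12  issue I3 (A1)
t=13  I3 read-ops, issue I4 (M0)
t=15  I3 finished on A1
t=16  I3→R3
t=17  I4 read-ops
t=22  I4 finished on M0
t=23  I4→R2
t=24  issue I5 (M0)
t=25  I5 read-ops
t=30  I5 finished on M0
t=31  I5→R1

cycle = 13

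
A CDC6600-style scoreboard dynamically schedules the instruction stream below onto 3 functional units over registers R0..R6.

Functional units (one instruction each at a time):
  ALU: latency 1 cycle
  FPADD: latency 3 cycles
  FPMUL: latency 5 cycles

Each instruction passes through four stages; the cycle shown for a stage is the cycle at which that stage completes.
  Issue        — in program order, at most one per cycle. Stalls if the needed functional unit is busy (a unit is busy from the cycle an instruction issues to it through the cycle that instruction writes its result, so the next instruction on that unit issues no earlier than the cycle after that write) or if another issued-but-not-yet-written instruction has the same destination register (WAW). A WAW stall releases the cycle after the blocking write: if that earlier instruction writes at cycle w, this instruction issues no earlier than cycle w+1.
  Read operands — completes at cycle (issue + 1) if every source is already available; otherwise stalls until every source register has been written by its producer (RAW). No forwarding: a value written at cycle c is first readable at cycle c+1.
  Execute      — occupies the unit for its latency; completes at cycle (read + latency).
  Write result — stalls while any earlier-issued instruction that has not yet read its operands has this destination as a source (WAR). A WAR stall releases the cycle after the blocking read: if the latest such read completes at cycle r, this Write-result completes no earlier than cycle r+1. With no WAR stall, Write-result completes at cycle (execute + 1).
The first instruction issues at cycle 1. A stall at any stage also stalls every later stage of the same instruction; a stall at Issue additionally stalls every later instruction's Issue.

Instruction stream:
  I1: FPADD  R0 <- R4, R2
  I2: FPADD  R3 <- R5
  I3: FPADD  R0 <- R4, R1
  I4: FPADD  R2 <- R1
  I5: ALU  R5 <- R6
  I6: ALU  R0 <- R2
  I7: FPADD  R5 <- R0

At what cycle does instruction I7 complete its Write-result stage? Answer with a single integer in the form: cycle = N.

  I1 | 1 | 2 | 5 | 6
  I2 | 7 | 8 | 11 | 12   struct: FPADD busy until I1 writes@6
  I3 | 13 | 14 | 17 | 18   struct: FPADD busy until I2 writes@12
  I4 | 19 | 20 | 23 | 24   struct: FPADD busy until I3 writes@18
  I5 | 20 | 21 | 22 | 23
  I6 | 24 | 25 | 26 | 27   struct: ALU busy until I5 writes@23
  I7 | 25 | 28 | 31 | 32   RAW R0: wait I6 write@27

cycle = 32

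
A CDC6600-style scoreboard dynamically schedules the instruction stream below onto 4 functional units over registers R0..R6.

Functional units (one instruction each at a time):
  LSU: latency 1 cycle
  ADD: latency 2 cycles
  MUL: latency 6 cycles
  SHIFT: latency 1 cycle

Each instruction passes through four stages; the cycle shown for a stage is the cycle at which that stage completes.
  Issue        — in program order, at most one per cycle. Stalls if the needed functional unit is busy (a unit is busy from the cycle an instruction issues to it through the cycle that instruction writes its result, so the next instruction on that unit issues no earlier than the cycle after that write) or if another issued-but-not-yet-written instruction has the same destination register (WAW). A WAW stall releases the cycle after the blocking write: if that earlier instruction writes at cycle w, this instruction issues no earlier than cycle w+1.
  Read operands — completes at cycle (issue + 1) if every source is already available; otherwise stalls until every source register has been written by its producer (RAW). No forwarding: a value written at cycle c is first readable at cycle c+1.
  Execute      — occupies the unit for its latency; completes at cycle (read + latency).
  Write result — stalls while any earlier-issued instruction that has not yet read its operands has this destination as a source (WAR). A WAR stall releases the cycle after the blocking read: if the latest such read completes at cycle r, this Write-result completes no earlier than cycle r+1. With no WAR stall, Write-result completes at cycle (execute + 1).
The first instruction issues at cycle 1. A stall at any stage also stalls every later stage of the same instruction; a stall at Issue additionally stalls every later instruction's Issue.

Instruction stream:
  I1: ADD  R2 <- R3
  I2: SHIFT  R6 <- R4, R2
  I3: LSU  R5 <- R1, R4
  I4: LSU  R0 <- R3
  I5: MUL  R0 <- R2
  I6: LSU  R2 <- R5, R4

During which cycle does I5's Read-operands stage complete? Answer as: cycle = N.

cycle = 12

t=1  I1 dispatched to ADD
t=2  I1 operands ready · I2 dispatched to SHIFT
t=3  I3 dispatched to LSU
t=4  I1 complete · I3 operands ready
t=5  R2←I1 · I3 complete
t=6  I2 operands ready · R5←I3
t=7  I2 complete · I4 dispatched to LSU
t=8  R6←I2 · I4 operands ready
t=9  I4 complete
t=10  R0←I4
t=11  I5 dispatched to MUL
t=12  I5 operands ready · I6 dispatched to LSU
t=13  I6 operands ready
t=14  I6 complete
t=15  R2←I6
t=18  I5 complete
t=19  R0←I5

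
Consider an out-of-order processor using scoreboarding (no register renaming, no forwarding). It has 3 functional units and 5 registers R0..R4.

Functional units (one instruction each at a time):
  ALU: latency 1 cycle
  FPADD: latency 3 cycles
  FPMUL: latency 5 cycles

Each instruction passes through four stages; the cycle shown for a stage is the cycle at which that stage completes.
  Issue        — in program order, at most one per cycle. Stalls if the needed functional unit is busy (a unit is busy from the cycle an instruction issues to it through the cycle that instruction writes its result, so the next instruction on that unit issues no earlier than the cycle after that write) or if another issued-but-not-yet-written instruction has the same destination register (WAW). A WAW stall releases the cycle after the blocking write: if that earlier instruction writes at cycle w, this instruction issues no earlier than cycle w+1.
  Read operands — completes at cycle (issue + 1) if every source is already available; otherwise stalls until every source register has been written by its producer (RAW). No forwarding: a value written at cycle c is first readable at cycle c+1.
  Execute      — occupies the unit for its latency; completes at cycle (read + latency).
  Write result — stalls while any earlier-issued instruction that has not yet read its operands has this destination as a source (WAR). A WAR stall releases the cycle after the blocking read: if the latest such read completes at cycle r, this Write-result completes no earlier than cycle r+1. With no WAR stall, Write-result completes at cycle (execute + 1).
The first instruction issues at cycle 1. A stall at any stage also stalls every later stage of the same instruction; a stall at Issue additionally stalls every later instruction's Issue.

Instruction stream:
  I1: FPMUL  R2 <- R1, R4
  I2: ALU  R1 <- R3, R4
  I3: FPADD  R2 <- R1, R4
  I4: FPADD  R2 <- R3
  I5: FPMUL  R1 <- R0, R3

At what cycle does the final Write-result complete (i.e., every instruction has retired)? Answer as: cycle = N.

cycle 1: I1→FPMUL
cycle 2: I1 RO, I2→ALU
cycle 3: I2 RO
cycle 4: I2 EX
cycle 5: I2 WR R1
cycle 7: I1 EX
cycle 8: I1 WR R2
cycle 9: I3→FPADD
cycle 10: I3 RO
cycle 13: I3 EX
cycle 14: I3 WR R2
cycle 15: I4→FPADD
cycle 16: I4 RO, I5→FPMUL
cycle 17: I5 RO
cycle 19: I4 EX
cycle 20: I4 WR R2
cycle 22: I5 EX
cycle 23: I5 WR R1

cycle = 23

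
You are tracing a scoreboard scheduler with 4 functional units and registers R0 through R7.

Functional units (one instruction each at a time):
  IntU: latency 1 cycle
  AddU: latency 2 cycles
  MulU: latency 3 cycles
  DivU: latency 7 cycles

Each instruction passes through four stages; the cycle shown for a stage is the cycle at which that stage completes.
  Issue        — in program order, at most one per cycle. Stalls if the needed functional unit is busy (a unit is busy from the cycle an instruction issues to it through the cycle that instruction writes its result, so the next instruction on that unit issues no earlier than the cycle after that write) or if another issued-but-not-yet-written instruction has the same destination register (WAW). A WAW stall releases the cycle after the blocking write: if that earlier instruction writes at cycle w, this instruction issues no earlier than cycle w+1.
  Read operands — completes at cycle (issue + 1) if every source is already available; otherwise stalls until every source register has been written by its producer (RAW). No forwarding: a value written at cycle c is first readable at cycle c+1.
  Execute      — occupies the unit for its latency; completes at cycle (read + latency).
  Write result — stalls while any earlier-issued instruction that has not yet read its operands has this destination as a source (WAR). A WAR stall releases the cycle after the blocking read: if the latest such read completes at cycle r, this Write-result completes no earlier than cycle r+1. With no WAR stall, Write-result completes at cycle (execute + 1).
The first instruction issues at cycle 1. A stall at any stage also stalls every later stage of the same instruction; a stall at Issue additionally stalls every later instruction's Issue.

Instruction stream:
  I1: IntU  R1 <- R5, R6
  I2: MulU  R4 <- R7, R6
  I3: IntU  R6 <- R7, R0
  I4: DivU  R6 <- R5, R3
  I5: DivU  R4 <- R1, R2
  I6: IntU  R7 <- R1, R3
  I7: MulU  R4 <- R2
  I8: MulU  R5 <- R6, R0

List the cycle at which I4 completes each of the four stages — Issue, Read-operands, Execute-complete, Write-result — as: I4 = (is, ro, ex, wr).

I4 = (9, 10, 17, 18)

t=1  I1→IntU
t=2  I1 RO · I2→MulU
t=3  I1 EX · I2 RO
t=4  I1 WR R1
t=5  I3→IntU
t=6  I2 EX · I3 RO
t=7  I2 WR R4 · I3 EX
t=8  I3 WR R6
t=9  I4→DivU
t=10  I4 RO
t=17  I4 EX
t=18  I4 WR R6
t=19  I5→DivU
t=20  I5 RO · I6→IntU
t=21  I6 RO
t=22  I6 EX
t=23  I6 WR R7
t=27  I5 EX
t=28  I5 WR R4
t=29  I7→MulU
t=30  I7 RO
t=33  I7 EX
t=34  I7 WR R4
t=35  I8→MulU
t=36  I8 RO
t=39  I8 EX
t=40  I8 WR R5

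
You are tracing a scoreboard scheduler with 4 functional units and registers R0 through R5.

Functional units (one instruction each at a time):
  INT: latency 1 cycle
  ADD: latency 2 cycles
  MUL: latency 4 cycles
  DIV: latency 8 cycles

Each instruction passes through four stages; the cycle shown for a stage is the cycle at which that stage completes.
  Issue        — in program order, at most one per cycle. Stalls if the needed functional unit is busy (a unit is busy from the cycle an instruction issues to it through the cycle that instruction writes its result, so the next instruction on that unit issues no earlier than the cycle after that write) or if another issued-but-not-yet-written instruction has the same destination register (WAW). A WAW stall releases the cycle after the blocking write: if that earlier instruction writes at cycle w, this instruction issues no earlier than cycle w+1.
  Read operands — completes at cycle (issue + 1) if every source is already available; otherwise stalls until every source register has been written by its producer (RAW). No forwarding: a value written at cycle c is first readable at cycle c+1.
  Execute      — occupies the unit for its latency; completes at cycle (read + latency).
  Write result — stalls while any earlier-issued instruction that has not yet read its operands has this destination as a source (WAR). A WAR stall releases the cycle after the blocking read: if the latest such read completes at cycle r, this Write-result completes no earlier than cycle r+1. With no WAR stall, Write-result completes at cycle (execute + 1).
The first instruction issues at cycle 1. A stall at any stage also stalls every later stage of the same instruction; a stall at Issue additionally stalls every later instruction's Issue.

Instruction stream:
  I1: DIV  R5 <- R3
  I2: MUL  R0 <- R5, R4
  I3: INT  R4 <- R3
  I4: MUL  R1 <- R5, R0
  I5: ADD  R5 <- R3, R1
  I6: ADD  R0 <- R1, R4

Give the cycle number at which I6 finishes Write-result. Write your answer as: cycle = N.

[I1] 1/2/10/11
[I2] 2/12/16/17  (RAW R5: wait I1 write@11)
[I3] 3/4/5/13  (WAR R4: wait I2 read@12)
[I4] 18/19/23/24  (struct: MUL busy until I2 writes@17)
[I5] 19/25/27/28  (RAW R1: wait I4 write@24)
[I6] 29/30/32/33  (struct: ADD busy until I5 writes@28)

cycle = 33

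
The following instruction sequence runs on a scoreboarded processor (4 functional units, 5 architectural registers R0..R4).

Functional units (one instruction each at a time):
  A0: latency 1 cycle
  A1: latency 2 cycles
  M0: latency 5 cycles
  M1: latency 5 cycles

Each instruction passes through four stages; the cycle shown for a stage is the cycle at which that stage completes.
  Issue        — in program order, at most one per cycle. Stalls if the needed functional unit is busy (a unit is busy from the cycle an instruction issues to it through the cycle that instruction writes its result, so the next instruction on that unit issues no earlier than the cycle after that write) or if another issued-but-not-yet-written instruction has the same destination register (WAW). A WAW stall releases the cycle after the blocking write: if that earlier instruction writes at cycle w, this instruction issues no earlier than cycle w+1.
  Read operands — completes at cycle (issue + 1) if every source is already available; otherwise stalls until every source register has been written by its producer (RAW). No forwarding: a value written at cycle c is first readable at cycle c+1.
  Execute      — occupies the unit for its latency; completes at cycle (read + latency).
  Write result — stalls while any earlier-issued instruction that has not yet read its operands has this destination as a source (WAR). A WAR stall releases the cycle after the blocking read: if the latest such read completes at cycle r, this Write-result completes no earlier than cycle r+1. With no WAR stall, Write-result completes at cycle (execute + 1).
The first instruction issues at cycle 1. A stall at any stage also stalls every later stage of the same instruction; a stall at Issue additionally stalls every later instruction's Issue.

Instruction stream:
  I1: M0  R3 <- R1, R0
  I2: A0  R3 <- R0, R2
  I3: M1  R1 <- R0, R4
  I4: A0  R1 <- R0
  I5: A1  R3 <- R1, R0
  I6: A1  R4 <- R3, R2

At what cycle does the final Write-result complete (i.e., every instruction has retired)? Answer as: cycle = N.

cycle = 30

c1: I1 issues→M0
c2: I1 reads
c7: I1 exec-done
c8: I1 writes R3
c9: I2 issues→A0
c10: I2 reads, I3 issues→M1
c11: I2 exec-done, I3 reads
c12: I2 writes R3
c16: I3 exec-done
c17: I3 writes R1
c18: I4 issues→A0
c19: I4 reads, I5 issues→A1
c20: I4 exec-done
c21: I4 writes R1
c22: I5 reads
c24: I5 exec-done
c25: I5 writes R3
c26: I6 issues→A1
c27: I6 reads
c29: I6 exec-done
c30: I6 writes R4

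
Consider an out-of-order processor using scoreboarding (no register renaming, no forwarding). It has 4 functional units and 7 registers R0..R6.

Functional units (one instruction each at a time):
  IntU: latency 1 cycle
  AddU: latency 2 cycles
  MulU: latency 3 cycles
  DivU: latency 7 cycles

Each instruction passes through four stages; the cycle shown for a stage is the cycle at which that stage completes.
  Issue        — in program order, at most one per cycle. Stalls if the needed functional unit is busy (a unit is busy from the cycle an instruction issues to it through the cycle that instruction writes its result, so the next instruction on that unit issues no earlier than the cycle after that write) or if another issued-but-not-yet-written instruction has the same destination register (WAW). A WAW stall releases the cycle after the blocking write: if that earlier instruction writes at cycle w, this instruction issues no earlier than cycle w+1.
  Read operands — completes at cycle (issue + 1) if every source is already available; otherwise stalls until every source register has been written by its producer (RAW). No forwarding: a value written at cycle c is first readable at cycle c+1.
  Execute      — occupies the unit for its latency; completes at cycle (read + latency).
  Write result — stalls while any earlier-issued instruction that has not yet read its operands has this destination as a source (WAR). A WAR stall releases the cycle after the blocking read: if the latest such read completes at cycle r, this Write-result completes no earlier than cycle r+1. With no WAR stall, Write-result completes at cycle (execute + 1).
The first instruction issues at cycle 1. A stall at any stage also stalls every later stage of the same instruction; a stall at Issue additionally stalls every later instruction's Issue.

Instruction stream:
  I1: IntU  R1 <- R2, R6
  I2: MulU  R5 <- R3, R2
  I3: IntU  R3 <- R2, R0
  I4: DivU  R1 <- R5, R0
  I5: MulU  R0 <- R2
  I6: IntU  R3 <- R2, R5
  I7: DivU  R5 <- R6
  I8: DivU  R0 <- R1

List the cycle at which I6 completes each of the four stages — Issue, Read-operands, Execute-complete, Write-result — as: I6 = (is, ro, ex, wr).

I1: IS=1 RO=2 EX=3 WR=4
I2: IS=2 RO=3 EX=6 WR=7
I3: IS=5 RO=6 EX=7 WR=8  [struct: IntU busy until I1 writes@4]
I4: IS=6 RO=8 EX=15 WR=16  [RAW R5: wait I2 write@7]
I5: IS=8 RO=9 EX=12 WR=13  [struct: MulU busy until I2 writes@7]
I6: IS=9 RO=10 EX=11 WR=12
I7: IS=17 RO=18 EX=25 WR=26  [struct: DivU busy until I4 writes@16]
I8: IS=27 RO=28 EX=35 WR=36  [struct: DivU busy until I7 writes@26]

I6 = (9, 10, 11, 12)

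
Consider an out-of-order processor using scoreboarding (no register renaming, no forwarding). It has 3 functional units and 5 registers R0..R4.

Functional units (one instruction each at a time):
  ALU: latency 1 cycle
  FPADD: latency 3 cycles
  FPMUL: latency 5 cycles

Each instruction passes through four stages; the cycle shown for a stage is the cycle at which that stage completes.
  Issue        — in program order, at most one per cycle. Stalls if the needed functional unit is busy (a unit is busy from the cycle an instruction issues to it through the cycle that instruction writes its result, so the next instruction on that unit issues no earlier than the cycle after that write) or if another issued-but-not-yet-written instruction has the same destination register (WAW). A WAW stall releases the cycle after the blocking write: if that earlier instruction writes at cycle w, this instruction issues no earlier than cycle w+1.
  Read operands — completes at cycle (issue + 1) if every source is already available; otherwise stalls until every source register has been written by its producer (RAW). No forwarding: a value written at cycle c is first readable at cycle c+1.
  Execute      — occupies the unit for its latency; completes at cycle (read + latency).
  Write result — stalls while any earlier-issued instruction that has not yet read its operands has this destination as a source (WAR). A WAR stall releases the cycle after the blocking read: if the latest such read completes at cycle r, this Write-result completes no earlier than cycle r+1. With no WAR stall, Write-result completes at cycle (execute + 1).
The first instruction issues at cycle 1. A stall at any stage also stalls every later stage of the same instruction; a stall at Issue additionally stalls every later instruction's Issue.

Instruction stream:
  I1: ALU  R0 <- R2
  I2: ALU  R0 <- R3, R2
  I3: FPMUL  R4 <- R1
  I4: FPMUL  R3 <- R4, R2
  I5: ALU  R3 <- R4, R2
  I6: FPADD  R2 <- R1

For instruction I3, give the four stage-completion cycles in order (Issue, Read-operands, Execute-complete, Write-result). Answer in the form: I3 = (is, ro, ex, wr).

I3 = (6, 7, 12, 13)

t=1  I1→ALU
t=2  I1 RO
t=3  I1 EX
t=4  I1 WR R0
t=5  I2→ALU
t=6  I2 RO, I3→FPMUL
t=7  I2 EX, I3 RO
t=8  I2 WR R0
t=12  I3 EX
t=13  I3 WR R4
t=14  I4→FPMUL
t=15  I4 RO
t=20  I4 EX
t=21  I4 WR R3
t=22  I5→ALU
t=23  I5 RO, I6→FPADD
t=24  I5 EX, I6 RO
t=25  I5 WR R3
t=27  I6 EX
t=28  I6 WR R2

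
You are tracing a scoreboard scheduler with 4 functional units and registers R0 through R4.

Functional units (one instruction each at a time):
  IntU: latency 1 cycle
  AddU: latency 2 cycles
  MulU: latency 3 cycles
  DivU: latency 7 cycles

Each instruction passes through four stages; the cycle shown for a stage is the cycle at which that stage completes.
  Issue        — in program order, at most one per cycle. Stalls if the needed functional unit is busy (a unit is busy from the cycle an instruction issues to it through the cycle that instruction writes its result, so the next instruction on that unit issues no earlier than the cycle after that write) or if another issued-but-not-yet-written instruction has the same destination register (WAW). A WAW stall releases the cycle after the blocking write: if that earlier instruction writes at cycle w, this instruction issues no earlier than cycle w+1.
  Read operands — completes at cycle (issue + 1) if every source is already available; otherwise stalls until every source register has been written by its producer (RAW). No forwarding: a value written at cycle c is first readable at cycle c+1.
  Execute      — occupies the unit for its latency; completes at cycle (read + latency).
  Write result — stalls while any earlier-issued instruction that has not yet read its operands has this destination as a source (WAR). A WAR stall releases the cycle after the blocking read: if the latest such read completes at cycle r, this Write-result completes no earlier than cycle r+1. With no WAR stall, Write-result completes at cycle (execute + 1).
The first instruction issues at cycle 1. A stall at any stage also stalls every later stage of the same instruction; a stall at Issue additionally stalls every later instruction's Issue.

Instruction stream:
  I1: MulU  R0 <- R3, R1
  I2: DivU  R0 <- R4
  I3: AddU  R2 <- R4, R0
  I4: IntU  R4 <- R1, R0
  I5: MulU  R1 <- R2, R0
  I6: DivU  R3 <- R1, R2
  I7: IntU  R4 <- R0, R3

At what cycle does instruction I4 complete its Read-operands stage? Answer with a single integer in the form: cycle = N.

cycle = 17

I1: IS=1 RO=2 EX=5 WR=6
I2: IS=7 RO=8 EX=15 WR=16  [WAW R0: wait I1 write@6]
I3: IS=8 RO=17 EX=19 WR=20  [RAW R0: wait I2 write@16]
I4: IS=9 RO=17 EX=18 WR=19  [RAW R0: wait I2 write@16]
I5: IS=10 RO=21 EX=24 WR=25  [RAW R2: wait I3 write@20]
I6: IS=17 RO=26 EX=33 WR=34  [struct: DivU busy until I2 writes@16; RAW R1: wait I5 write@25]
I7: IS=20 RO=35 EX=36 WR=37  [struct: IntU busy until I4 writes@19; RAW R3: wait I6 write@34]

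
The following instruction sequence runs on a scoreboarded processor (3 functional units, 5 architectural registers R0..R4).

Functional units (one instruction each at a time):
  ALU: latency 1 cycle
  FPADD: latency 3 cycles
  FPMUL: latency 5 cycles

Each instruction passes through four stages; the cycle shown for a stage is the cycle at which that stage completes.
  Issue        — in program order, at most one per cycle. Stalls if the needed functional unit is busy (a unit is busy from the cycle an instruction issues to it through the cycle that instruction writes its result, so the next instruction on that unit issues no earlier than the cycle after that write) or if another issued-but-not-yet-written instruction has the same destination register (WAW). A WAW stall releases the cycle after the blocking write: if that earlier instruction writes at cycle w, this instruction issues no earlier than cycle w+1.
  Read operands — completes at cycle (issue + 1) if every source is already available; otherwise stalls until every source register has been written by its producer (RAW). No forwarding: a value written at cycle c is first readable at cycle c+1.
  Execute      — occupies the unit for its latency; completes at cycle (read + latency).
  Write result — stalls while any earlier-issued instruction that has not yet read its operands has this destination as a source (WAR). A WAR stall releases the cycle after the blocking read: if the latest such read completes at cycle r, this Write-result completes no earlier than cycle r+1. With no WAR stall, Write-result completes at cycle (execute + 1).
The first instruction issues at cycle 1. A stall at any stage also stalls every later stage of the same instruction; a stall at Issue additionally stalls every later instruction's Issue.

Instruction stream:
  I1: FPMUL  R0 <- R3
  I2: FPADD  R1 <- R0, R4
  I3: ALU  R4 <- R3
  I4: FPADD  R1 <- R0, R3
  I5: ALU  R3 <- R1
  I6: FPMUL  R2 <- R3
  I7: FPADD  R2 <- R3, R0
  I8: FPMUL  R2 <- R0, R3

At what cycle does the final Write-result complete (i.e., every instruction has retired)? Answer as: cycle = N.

cycle = 43

  I1 | 1 | 2 | 7 | 8
  I2 | 2 | 9 | 12 | 13   RAW R0: wait I1 write@8
  I3 | 3 | 4 | 5 | 10   WAR R4: wait I2 read@9
  I4 | 14 | 15 | 18 | 19   struct: FPADD busy until I2 writes@13
  I5 | 15 | 20 | 21 | 22   RAW R1: wait I4 write@19
  I6 | 16 | 23 | 28 | 29   RAW R3: wait I5 write@22
  I7 | 30 | 31 | 34 | 35   WAW R2: wait I6 write@29
  I8 | 36 | 37 | 42 | 43   WAW R2: wait I7 write@35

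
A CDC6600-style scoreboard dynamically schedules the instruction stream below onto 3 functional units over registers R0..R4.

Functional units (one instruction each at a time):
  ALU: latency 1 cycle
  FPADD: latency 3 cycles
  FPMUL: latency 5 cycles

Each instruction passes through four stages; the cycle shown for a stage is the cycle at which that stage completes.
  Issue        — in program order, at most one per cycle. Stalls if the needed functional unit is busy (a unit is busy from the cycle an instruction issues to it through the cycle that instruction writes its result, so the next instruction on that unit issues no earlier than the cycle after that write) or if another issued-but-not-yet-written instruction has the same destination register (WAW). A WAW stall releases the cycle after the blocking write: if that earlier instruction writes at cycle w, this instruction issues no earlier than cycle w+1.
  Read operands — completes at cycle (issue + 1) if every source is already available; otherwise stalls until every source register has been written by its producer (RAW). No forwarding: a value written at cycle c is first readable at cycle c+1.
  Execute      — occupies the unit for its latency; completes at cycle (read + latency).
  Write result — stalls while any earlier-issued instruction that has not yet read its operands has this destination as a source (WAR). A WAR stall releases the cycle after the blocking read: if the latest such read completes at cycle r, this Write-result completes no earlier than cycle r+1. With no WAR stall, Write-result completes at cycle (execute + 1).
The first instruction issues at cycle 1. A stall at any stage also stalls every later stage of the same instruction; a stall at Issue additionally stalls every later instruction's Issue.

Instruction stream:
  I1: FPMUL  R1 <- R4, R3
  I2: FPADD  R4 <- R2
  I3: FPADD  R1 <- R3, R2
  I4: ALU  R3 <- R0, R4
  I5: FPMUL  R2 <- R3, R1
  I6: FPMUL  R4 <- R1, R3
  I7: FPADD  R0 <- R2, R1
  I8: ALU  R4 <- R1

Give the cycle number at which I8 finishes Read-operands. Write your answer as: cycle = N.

1) issue 1, read 2, done 7, write 8
2) issue 2, read 3, done 6, write 7
3) issue 9, read 10, done 13, write 14  <WAW R1: wait I1 write@8>
4) issue 10, read 11, done 12, write 13
5) issue 11, read 15, done 20, write 21  <RAW R1: wait I3 write@14>
6) issue 22, read 23, done 28, write 29  <struct: FPMUL busy until I5 writes@21>
7) issue 23, read 24, done 27, write 28
8) issue 30, read 31, done 32, write 33  <WAW R4: wait I6 write@29>

cycle = 31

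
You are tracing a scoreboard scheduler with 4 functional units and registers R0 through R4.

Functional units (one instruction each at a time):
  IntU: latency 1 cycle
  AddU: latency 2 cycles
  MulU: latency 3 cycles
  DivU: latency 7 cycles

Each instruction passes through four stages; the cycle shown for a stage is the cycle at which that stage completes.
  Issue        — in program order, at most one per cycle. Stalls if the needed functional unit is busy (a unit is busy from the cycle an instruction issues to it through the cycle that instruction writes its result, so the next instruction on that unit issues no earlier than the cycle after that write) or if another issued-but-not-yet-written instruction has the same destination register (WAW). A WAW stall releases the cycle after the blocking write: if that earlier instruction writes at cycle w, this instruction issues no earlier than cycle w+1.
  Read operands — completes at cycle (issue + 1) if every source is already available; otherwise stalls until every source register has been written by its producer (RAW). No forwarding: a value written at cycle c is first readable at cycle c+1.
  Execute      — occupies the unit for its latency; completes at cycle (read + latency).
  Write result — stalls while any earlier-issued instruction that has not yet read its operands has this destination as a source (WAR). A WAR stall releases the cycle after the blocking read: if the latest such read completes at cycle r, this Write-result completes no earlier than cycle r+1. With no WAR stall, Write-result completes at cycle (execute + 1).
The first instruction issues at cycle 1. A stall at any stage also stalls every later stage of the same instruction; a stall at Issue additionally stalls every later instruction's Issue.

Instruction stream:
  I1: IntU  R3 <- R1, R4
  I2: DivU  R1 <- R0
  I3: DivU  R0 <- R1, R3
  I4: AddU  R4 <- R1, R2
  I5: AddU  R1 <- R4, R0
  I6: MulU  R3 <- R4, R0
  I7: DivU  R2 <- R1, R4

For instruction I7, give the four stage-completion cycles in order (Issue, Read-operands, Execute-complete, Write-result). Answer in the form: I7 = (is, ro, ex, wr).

[1] issue I1 (IntU)
[2] I1 read-ops · issue I2 (DivU)
[3] I1 finished on IntU · I2 read-ops
[4] I1→R3
[10] I2 finished on DivU
[11] I2→R1
[12] issue I3 (DivU)
[13] I3 read-ops · issue I4 (AddU)
[14] I4 read-ops
[16] I4 finished on AddU
[17] I4→R4
[18] issue I5 (AddU)
[19] issue I6 (MulU)
[20] I3 finished on DivU
[21] I3→R0
[22] I5 read-ops · I6 read-ops · issue I7 (DivU)
[24] I5 finished on AddU
[25] I5→R1 · I6 finished on MulU
[26] I6→R3 · I7 read-ops
[33] I7 finished on DivU
[34] I7→R2

I7 = (22, 26, 33, 34)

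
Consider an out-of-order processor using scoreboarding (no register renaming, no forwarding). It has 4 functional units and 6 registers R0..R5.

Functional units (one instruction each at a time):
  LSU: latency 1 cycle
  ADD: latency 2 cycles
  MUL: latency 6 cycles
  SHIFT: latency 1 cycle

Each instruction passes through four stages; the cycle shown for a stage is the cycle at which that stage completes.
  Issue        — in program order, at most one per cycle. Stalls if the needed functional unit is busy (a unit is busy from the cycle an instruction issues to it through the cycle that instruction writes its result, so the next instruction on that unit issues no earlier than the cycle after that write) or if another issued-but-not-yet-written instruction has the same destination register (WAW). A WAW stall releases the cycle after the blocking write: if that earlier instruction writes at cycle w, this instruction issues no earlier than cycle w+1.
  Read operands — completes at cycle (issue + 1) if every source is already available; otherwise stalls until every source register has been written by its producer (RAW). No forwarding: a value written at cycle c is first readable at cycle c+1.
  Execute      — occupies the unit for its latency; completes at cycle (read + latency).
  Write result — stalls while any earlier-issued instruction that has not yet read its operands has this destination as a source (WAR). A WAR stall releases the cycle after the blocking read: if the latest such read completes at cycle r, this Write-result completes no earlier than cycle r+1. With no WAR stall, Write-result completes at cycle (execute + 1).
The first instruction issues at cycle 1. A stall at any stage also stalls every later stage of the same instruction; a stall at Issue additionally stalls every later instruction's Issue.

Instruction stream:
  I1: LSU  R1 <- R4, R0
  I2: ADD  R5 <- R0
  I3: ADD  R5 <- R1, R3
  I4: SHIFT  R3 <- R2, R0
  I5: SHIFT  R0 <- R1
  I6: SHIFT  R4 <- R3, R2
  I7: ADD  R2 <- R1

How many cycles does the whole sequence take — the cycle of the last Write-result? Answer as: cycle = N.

cycle = 21

t=1  I1→LSU
t=2  I1 RO, I2→ADD
t=3  I1 EX, I2 RO
t=4  I1 WR R1
t=5  I2 EX
t=6  I2 WR R5
t=7  I3→ADD
t=8  I3 RO, I4→SHIFT
t=9  I4 RO
t=10  I3 EX, I4 EX
t=11  I3 WR R5, I4 WR R3
t=12  I5→SHIFT
t=13  I5 RO
t=14  I5 EX
t=15  I5 WR R0
t=16  I6→SHIFT
t=17  I6 RO, I7→ADD
t=18  I6 EX, I7 RO
t=19  I6 WR R4
t=20  I7 EX
t=21  I7 WR R2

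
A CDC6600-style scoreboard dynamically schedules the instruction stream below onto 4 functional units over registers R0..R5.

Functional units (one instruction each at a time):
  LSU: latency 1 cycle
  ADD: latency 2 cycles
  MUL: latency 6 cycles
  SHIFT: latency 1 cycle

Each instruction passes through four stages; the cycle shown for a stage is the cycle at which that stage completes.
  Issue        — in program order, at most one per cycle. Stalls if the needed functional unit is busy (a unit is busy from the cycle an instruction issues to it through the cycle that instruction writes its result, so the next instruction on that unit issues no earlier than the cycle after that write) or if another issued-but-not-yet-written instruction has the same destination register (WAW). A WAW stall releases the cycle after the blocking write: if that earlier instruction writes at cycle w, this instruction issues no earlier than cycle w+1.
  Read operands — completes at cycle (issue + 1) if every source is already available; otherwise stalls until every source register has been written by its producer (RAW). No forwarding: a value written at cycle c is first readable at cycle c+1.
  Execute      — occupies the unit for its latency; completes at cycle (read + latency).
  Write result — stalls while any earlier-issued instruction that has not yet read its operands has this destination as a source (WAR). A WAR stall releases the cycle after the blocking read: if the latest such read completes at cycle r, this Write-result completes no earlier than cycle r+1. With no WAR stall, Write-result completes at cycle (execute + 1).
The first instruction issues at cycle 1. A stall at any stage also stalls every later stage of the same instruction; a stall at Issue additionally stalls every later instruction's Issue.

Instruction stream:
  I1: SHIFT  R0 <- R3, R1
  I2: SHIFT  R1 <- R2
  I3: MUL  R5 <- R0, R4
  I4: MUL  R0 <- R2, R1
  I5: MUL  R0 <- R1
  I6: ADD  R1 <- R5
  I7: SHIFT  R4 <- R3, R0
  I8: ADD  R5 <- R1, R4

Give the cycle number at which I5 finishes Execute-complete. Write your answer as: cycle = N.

I1  is:1  ro:2  ex:3  wr:4
I2  is:5  ro:6  ex:7  wr:8  — struct: SHIFT busy until I1 writes@4
I3  is:6  ro:7  ex:13  wr:14
I4  is:15  ro:16  ex:22  wr:23  — struct: MUL busy until I3 writes@14
I5  is:24  ro:25  ex:31  wr:32  — struct: MUL busy until I4 writes@23
I6  is:25  ro:26  ex:28  wr:29
I7  is:26  ro:33  ex:34  wr:35  — RAW R0: wait I5 write@32
I8  is:30  ro:36  ex:38  wr:39  — struct: ADD busy until I6 writes@29, RAW R4: wait I7 write@35

cycle = 31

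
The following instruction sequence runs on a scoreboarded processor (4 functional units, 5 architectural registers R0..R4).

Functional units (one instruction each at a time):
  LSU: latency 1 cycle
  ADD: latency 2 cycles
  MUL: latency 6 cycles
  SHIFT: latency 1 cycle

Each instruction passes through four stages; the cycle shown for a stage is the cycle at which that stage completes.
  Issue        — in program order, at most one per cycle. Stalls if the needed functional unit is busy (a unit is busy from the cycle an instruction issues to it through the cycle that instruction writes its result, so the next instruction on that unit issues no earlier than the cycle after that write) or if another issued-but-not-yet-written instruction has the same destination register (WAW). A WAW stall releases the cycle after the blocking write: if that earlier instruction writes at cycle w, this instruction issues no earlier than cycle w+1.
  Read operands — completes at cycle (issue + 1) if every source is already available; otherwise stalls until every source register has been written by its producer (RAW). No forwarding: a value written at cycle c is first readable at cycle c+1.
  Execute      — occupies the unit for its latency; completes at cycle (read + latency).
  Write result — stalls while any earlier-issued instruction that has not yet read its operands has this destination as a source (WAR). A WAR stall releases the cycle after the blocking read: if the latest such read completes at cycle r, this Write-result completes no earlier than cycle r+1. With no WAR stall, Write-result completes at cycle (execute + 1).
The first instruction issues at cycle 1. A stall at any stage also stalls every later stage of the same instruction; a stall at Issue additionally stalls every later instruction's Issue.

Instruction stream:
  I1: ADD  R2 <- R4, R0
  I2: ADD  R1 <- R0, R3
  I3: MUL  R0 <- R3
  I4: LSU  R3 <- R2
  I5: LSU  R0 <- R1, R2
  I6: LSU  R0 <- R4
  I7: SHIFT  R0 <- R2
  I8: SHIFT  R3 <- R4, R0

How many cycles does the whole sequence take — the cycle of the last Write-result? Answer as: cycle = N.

cycle = 31

I1 -> (1, 2, 4, 5)
I2 -> (6, 7, 9, 10)  // struct: ADD busy until I1 writes@5
I3 -> (7, 8, 14, 15)
I4 -> (8, 9, 10, 11)
I5 -> (16, 17, 18, 19)  // WAW R0: wait I3 write@15
I6 -> (20, 21, 22, 23)  // struct: LSU busy until I5 writes@19
I7 -> (24, 25, 26, 27)  // WAW R0: wait I6 write@23
I8 -> (28, 29, 30, 31)  // struct: SHIFT busy until I7 writes@27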